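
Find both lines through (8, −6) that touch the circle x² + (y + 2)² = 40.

A line y − (−6) = m(x − (8)) is tangent when its distance from (0, −2) is 2√10:
[m·(−8) − (4)]² = 40(m² + 1)
3m² + 8m − 3 = 0, so m = −3 or m = 1/3.
Through (8, −6) these give 3x + y = 18 and x − 3y = 26.

3x + y = 18 and x − 3y = 26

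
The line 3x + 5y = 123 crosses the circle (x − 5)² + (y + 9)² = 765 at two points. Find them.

(11, 18) and (26, 9)

Express y = (123 − 3x)/5 and substitute into the circle:
34x² − 1258x + 9724 = 0  ⟹  x² − 37x + 286 = 0
x = 26 or x = 11, giving (26, 9) and (11, 18).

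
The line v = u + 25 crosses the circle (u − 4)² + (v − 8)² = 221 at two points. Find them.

From the line, v = u + 25. Substituting:
2u² + 26u + 84 = 0  ⟹  u² + 13u + 42 = 0
u = −6 or u = −7, giving (−6, 19) and (−7, 18).

(−7, 18) and (−6, 19)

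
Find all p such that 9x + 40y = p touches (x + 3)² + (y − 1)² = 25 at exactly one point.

The line touches the circle iff its distance from (−3, 1) is 5:
|9·(−3) + 40·1 − p| / √1681 = 5
|p − (13)| = 5·41, so p = 218 or p = −192.

p = −192 or p = 218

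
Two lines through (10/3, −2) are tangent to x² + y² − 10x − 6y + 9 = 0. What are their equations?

Write the tangent as mx − y + (−2 − m·(10/3)) = 0 and set its distance from the centre to 5:
[m·(5/3) − (5)]² = 25(m² + 1)
4m² + 3m = 0, so m = −3/4 or m = 0.
With m = −3/4: 3x + 4y = 2. With m = 0: y = −2.

3x + 4y = 2 and y = −2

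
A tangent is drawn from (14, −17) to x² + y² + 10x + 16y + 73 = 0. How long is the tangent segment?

√426

The centre is (−5, −8) and r = 4. The square of the distance from P to the centre is 361 + 81 = 442.
Power of the point: PT² = |PO|² − r² = 426, so PT = √426.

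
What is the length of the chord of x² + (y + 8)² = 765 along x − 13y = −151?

3√170

Express y = (151 + x)/13 and substitute into the circle:
170x² + 510x − 64260 = 0  ⟹  x² + 3x − 378 = 0
x = 18 or x = −21, giving (18, 13) and (−21, 10).
Chord length = distance between (18, 13) and (−21, 10) = √1530 = 3√170.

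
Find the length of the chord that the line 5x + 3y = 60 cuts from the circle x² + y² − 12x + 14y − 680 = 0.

Express y = (60 − 5x)/3 and substitute into the circle:
34x² − 918x = 0  ⟹  x² − 27x = 0
x = 27 or x = 0, giving (27, −25) and (0, 20).
|(27, −25) − (0, 20)| = √((27)² + (−45)²) = 9√34.

9√34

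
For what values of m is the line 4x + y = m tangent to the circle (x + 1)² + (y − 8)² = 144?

m = 4 ± 12√17

The line touches the circle iff its distance from (−1, 8) is 12:
|4·(−1) + 1·8 − m| / √17 = 12
|m − (4)| = 12√17.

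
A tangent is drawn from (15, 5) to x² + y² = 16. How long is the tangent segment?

3√26

With centre O = (0, 0), |OP|² = 250 and r² = 16.
The tangent meets the radius at right angles, so tangent² = |PO|² − r² = 250 − 16 = 234.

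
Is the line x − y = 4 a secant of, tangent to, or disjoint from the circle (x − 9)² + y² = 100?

Substituting the line into the circle gives 2x² − 26x − 3 = 0.
Discriminant = (−26)² − 4·2·(−3) = 700 > 0.
Two real roots: the line is a secant.

secant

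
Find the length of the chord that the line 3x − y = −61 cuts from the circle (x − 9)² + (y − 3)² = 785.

From the line, y = 3x + 61. Substituting:
10x² + 330x + 2660 = 0  ⟹  x² + 33x + 266 = 0
x = −14 or x = −19, giving (−14, 19) and (−19, 4).
|(−14, 19) − (−19, 4)| = √((5)² + (15)²) = 5√10.

5√10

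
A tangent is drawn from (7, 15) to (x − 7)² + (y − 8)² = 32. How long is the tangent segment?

√17

The centre is (7, 8) and r = 4√2. The square of the distance from P to the centre is 0 + 49 = 49.
By the tangent–radius right angle, tangent length = √(|PO|² − r²) = √17.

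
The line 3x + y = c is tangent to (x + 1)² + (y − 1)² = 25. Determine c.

For a tangent, require d(centre, line) = r = 5.
|3·(−1) + 1·1 − c| / √10 = 5
|c − (−2)| = 5√10.

c = −2 ± 5√10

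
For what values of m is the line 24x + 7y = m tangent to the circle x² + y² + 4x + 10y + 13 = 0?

m = −183 or m = 17

The line touches the circle iff its distance from (−2, −5) is 4:
|24·(−2) + 7·(−5) − m| / √625 = 4
|m − (−83)| = 4·25, so m = 17 or m = −183.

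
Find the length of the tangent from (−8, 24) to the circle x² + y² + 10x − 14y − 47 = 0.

With centre O = (−5, 7), |OP|² = 298 and r² = 121.
The tangent meets the radius at right angles, so tangent² = |PO|² − r² = 298 − 121 = 177.

√177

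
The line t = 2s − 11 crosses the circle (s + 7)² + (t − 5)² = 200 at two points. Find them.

From the line, t = 2s − 11. Substituting:
5s² − 50s + 105 = 0  ⟹  s² − 10s + 21 = 0
s = 7 or s = 3, giving (7, 3) and (3, −5).

(3, −5) and (7, 3)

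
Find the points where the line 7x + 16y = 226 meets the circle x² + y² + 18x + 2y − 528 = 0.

From the line, y = (226 − 7x)/16. Substituting:
305x² + 1220x − 76860 = 0  ⟹  x² + 4x − 252 = 0
x = 14 or x = −18, giving (14, 8) and (−18, 22).

(−18, 22) and (14, 8)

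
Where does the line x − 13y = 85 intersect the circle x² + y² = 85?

(−6, −7) and (7, −6)

Express y = (−85 + x)/13 and substitute into the circle:
170x² − 170x − 7140 = 0  ⟹  x² − x − 42 = 0
x = 7 or x = −6, giving (7, −6) and (−6, −7).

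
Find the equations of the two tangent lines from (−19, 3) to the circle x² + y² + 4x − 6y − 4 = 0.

x − 4y = −31 and x + 4y = −7

Let a tangent through (−19, 3) have slope m. Its distance from (−2, 3) must equal √17:
[m·(17) − (0)]² = 17(m² + 1)
16m² − 1 = 0, so m = 1/4 or m = −1/4.
Through (−19, 3) these give x − 4y = −31 and x + 4y = −7.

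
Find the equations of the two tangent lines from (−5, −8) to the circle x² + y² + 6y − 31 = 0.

3x + y = −23 and x + 3y = −29

Let a tangent through (−5, −8) have slope m. Its distance from (0, −3) must equal 2√10:
[m·(5) − (5)]² = 40(m² + 1)
3m² + 10m + 3 = 0, so m = −3 or m = −1/3.
Through (−5, −8) these give 3x + y = −23 and x + 3y = −29.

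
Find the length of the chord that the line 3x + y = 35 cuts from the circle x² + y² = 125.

The distance from (0, 0) to the line is 35/√10, and r² = 125.
Half the chord is √(r² − d²) = √(5/2), so the full chord is √10.

√10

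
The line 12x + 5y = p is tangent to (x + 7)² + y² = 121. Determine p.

For a tangent, require d(centre, line) = r = 11.
|12·(−7) + 5·0 − p| / √169 = 11
|p − (−84)| = 11·13, so p = 59 or p = −227.

p = −227 or p = 59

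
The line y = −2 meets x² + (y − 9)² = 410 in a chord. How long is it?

34

The distance from (0, 9) to the line is 11, and r² = 410.
Chord = 2√(r² − d²) = 2·√(289) = 34.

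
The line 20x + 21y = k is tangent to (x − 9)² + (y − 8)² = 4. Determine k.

The line touches the circle iff its distance from (9, 8) is 2:
|20·9 + 21·8 − k| / √841 = 2
|k − (348)| = 2·29, so k = 406 or k = 290.

k = 290 or k = 406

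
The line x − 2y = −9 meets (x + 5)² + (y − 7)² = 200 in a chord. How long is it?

The distance from (−5, 7) to the line is 10/√5, and r² = 200.
Half the chord is √(r² − d²) = √(180), so the full chord is 12√5.

12√5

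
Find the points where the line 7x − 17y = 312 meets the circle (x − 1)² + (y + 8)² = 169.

Express y = (−312 + 7x)/17 and substitute into the circle:
338x² − 3042x − 17576 = 0  ⟹  x² − 9x − 52 = 0
x = 13 or x = −4, giving (13, −13) and (−4, −20).

(−4, −20) and (13, −13)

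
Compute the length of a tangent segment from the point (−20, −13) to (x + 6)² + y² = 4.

19

With centre O = (−6, 0), |OP|² = 365 and r² = 4.
Power of the point: PT² = |PO|² − r² = 361, so PT = 19.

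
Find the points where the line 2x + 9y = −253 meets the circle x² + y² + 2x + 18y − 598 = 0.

(−23, −23) and (13, −31)

Express y = (−253 − 2x)/9 and substitute into the circle:
85x² + 850x − 25415 = 0  ⟹  x² + 10x − 299 = 0
x = 13 or x = −23, giving (13, −31) and (−23, −23).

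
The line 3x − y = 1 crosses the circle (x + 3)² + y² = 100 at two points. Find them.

(−3, −10) and (3, 8)

Express y = 3x − 1 and substitute into the circle:
10x² − 90 = 0  ⟹  x² − 9 = 0
x = 3 or x = −3, giving (3, 8) and (−3, −10).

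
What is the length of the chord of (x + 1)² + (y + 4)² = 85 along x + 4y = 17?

Substitute y = (17 − x)/4:
17x² − 34x − 255 = 0  ⟹  x² − 2x − 15 = 0
x = 5 or x = −3, giving (5, 3) and (−3, 5).
Chord length = distance between (5, 3) and (−3, 5) = √68 = 2√17.

2√17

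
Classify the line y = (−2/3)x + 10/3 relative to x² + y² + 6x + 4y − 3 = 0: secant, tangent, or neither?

Centre (−3, −2), r² = 16. Distance² from centre to line = (−22)²/13 = 484/13.
Since d² > r², the line lies outside the circle.

neither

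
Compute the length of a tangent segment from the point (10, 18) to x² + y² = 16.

2√102

The centre is (0, 0) and r = 4. The square of the distance from P to the centre is 100 + 324 = 424.
Power of the point: PT² = |PO|² − r² = 408, so PT = 2√102.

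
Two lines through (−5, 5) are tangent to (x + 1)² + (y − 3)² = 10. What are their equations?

A line y − (5) = m(x − (−5)) is tangent when its distance from (−1, 3) is √10:
[m·(4) − (−2)]² = 10(m² + 1)
3m² + 8m − 3 = 0, so m = −3 or m = 1/3.
With m = −3: 3x + y = −10. With m = 1/3: x − 3y = −20.

3x + y = −10 and x − 3y = −20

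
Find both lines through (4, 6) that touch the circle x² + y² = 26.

Let a tangent through (4, 6) have slope m. Its distance from (0, 0) must equal √26:
(−4m − (−6))² = 26(m² + 1)
5m² + 24m − 5 = 0, so m = 1/5 or m = −5.
Through (4, 6) these give x − 5y = −26 and 5x + y = 26.

x − 5y = −26 and 5x + y = 26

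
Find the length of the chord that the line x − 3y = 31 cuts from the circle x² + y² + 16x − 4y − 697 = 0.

The distance from (−8, 2) to the line is 45/√10, and r² = 765.
Half the chord is √(r² − d²) = √(1125/2), so the full chord is 15√10.

15√10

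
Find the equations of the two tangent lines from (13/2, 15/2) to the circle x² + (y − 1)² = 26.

Write the tangent as mx − y + (15/2 − m·(13/2)) = 0 and set its distance from the centre to √26:
(−13/2m − (−13/2))² = 26(m² + 1)
5m² − 26m + 5 = 0, so m = 5 or m = 1/5.
Through (13/2, 15/2) these give 5x − y = 25 and x − 5y = −31.

5x − y = 25 and x − 5y = −31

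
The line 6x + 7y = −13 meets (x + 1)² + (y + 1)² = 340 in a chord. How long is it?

Express y = (−13 − 6x)/7 and substitute into the circle:
85x² + 170x − 16575 = 0  ⟹  x² + 2x − 195 = 0
x = 13 or x = −15, giving (13, −13) and (−15, 11).
|(13, −13) − (−15, 11)| = √((28)² + (−24)²) = 4√85.

4√85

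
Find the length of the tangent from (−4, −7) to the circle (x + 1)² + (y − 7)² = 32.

√173

Centre (−1, 7), r² = 32. |PO|² = (−3)² + (−14)² = 205.
By the tangent–radius right angle, tangent length = √(|PO|² − r²) = √173.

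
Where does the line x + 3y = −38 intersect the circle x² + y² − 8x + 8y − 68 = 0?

From the line, y = (−38 − x)/3. Substituting:
10x² − 20x − 80 = 0  ⟹  x² − 2x − 8 = 0
x = 4 or x = −2, giving (4, −14) and (−2, −12).

(−2, −12) and (4, −14)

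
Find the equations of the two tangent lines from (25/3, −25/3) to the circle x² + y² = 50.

x + 7y = −50 and 7x + y = 50

A line y − (−25/3) = m(x − (25/3)) is tangent when its distance from (0, 0) is 5√2:
[m·(−25/3) − (25/3)]² = 50(m² + 1)
7m² + 50m + 7 = 0, so m = −1/7 or m = −7.
With m = −1/7: x + 7y = −50. With m = −7: 7x + y = 50.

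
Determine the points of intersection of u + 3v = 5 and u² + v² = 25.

(−4, 3) and (5, 0)

From the line, v = (5 − u)/3. Substituting:
10u² − 10u − 200 = 0  ⟹  u² − u − 20 = 0
u = 5 or u = −4, giving (5, 0) and (−4, 3).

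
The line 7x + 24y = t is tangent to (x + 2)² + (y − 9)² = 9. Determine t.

Tangency holds when the distance from the centre (−2, 9) to the line equals the radius 3:
|7·(−2) + 24·9 − t| / √625 = 3
|t − (202)| = 3·25, so t = 277 or t = 127.

t = 127 or t = 277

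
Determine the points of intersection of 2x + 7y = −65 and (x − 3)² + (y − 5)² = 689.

(−22, −3) and (20, −15)

Express y = (−65 − 2x)/7 and substitute into the circle:
53x² + 106x − 23320 = 0  ⟹  x² + 2x − 440 = 0
x = 20 or x = −22, giving (20, −15) and (−22, −3).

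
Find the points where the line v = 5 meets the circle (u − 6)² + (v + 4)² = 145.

(−2, 5) and (14, 5)

Substitute v = 5:
u² − 12u − 28 = 0
u = 14 or u = −2, giving (14, 5) and (−2, 5).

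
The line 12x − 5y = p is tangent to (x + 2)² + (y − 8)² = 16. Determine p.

p = −116 or p = −12

For a tangent, require d(centre, line) = r = 4.
|12·(−2) − 5·8 − p| / √169 = 4
|p − (−64)| = 4·13, so p = −12 or p = −116.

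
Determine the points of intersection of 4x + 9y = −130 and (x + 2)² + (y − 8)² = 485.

From the line, y = (−130 − 4x)/9. Substituting:
97x² + 1940x + 1843 = 0  ⟹  x² + 20x + 19 = 0
x = −1 or x = −19, giving (−1, −14) and (−19, −6).

(−19, −6) and (−1, −14)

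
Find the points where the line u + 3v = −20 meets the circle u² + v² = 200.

(−14, −2) and (10, −10)

Express v = (−20 − u)/3 and substitute into the circle:
10u² + 40u − 1400 = 0  ⟹  u² + 4u − 140 = 0
u = 10 or u = −14, giving (10, −10) and (−14, −2).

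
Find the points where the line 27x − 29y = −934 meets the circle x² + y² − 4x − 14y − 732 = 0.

Substitute y = (934 + 27x)/29:
1570x² + 36110x − 122460 = 0  ⟹  x² + 23x − 78 = 0
x = 3 or x = −26, giving (3, 35) and (−26, 8).

(−26, 8) and (3, 35)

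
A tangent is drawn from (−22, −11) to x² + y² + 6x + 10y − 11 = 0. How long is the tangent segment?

With centre O = (−3, −5), |OP|² = 397 and r² = 45.
By the tangent–radius right angle, tangent length = √(|PO|² − r²) = √352 = 4√22.

4√22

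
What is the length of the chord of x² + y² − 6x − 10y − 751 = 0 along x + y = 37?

Substitute y = −x + 37:
2x² − 70x + 248 = 0  ⟹  x² − 35x + 124 = 0
x = 31 or x = 4, giving (31, 6) and (4, 33).
Chord length = distance between (31, 6) and (4, 33) = √1458 = 27√2.

27√2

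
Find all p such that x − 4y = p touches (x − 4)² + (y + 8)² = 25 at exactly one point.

For a tangent, require d(centre, line) = r = 5.
|1·4 − 4·(−8) − p| / √17 = 5
|p − (36)| = 5√17.

p = 36 ± 5√17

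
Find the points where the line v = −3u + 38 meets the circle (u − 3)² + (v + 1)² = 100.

(11, 5) and (13, −1)

Substitute v = −3u + 38:
10u² − 240u + 1430 = 0  ⟹  u² − 24u + 143 = 0
u = 13 or u = 11, giving (13, −1) and (11, 5).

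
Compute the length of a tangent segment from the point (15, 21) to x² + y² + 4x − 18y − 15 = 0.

The centre is (−2, 9) and r = 10. The square of the distance from P to the centre is 289 + 144 = 433.
Power of the point: PT² = |PO|² − r² = 333, so PT = 3√37.

3√37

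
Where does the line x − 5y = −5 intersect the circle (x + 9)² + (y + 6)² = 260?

Substitute y = (5 + x)/5:
26x² + 520x − 3250 = 0  ⟹  x² + 20x − 125 = 0
x = 5 or x = −25, giving (5, 2) and (−25, −4).

(−25, −4) and (5, 2)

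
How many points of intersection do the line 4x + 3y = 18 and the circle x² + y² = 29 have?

Centre (0, 0), r² = 29. Distance² from centre to line = (−18)²/25 = 324/25.
Since d² < r², the line cuts the circle twice.

2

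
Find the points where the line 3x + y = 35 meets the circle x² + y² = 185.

Substitute y = −3x + 35:
10x² − 210x + 1040 = 0  ⟹  x² − 21x + 104 = 0
x = 13 or x = 8, giving (13, −4) and (8, 11).

(8, 11) and (13, −4)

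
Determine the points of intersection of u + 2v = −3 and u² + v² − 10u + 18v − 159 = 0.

From the line, v = (−3 − u)/2. Substituting:
5u² − 70u − 735 = 0  ⟹  u² − 14u − 147 = 0
u = 21 or u = −7, giving (21, −12) and (−7, 2).

(−7, 2) and (21, −12)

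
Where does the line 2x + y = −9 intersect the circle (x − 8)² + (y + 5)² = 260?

Express y = −2x − 9 and substitute into the circle:
5x² − 180 = 0  ⟹  x² − 36 = 0
x = 6 or x = −6, giving (6, −21) and (−6, 3).

(−6, 3) and (6, −21)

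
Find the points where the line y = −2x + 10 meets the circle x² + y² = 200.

Substitute y = −2x + 10:
5x² − 40x − 100 = 0  ⟹  x² − 8x − 20 = 0
x = 10 or x = −2, giving (10, −10) and (−2, 14).

(−2, 14) and (10, −10)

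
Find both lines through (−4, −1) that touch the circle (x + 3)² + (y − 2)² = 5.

Let a tangent through (−4, −1) have slope m. Its distance from (−3, 2) must equal √5:
(1m − (3))² = 5(m² + 1)
2m² + 3m − 2 = 0, so m = 1/2 or m = −2.
With m = 1/2: x − 2y = −2. With m = −2: 2x + y = −9.

x − 2y = −2 and 2x + y = −9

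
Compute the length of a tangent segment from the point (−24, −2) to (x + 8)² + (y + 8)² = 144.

With centre O = (−8, −8), |OP|² = 292 and r² = 144.
By the tangent–radius right angle, tangent length = √(|PO|² − r²) = √148 = 2√37.

2√37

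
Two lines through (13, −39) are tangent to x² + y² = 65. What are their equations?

7x + 4y = −65 and 8x + y = 65

A line y − (−39) = m(x − (13)) is tangent when its distance from (0, 0) is √65:
[m·(−13) − (39)]² = 65(m² + 1)
4m² + 39m + 56 = 0, so m = −7/4 or m = −8.
With m = −7/4: 7x + 4y = −65. With m = −8: 8x + y = 65.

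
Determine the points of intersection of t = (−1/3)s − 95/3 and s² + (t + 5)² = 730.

(−17, −26) and (1, −32)

Substitute t = (−95 − s)/3:
10s² + 160s − 170 = 0  ⟹  s² + 16s − 17 = 0
s = 1 or s = −17, giving (1, −32) and (−17, −26).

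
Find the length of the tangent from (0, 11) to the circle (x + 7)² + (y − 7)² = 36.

The centre is (−7, 7) and r = 6. The square of the distance from P to the centre is 49 + 16 = 65.
The tangent meets the radius at right angles, so tangent² = |PO|² − r² = 65 − 36 = 29.

√29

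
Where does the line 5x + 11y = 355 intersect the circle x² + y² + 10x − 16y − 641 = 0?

Substitute y = (355 − 5x)/11:
146x² − 1460x − 14016 = 0  ⟹  x² − 10x − 96 = 0
x = 16 or x = −6, giving (16, 25) and (−6, 35).

(−6, 35) and (16, 25)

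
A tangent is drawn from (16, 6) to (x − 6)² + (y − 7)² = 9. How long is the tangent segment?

With centre O = (6, 7), |OP|² = 101 and r² = 9.
By the tangent–radius right angle, tangent length = √(|PO|² − r²) = √92 = 2√23.

2√23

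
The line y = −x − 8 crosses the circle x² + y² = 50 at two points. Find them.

(−7, −1) and (−1, −7)

From the line, y = −x − 8. Substituting:
2x² + 16x + 14 = 0  ⟹  x² + 8x + 7 = 0
x = −1 or x = −7, giving (−1, −7) and (−7, −1).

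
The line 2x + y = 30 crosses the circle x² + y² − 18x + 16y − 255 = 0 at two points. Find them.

(9, 12) and (25, −20)

From the line, y = −2x + 30. Substituting:
5x² − 170x + 1125 = 0  ⟹  x² − 34x + 225 = 0
x = 25 or x = 9, giving (25, −20) and (9, 12).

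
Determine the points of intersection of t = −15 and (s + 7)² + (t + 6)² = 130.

Express t = −15 and substitute into the circle:
s² + 14s = 0
s = 0 or s = −14, giving (0, −15) and (−14, −15).

(−14, −15) and (0, −15)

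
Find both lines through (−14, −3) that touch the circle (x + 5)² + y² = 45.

Let a tangent through (−14, −3) have slope m. Its distance from (−5, 0) must equal 3√5:
(9m − (3))² = 45(m² + 1)
2m² − 3m − 2 = 0, so m = 2 or m = −1/2.
With m = 2: 2x − y = −25. With m = −1/2: x + 2y = −20.

2x − y = −25 and x + 2y = −20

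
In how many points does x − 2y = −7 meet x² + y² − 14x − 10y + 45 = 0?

2

Substituting the line into the circle gives 5x² − 62x + 89 = 0.
Δ = 3844 − 1780 = 2064.
Two real roots: the line is a secant.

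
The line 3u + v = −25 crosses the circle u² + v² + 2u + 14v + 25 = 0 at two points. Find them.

(−6, −7) and (−5, −10)

Express v = −3u − 25 and substitute into the circle:
10u² + 110u + 300 = 0  ⟹  u² + 11u + 30 = 0
u = −5 or u = −6, giving (−5, −10) and (−6, −7).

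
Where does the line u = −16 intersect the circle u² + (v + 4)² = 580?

(−16, −22) and (−16, 14)

The line gives u = −16. Substituting into the circle:
v² + 8v − 308 = 0
v = 14 or v = −22, giving (−16, 14) and (−16, −22).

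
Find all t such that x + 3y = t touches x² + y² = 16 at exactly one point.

t = ±4√10

For a tangent, require d(centre, line) = r = 4.
|1·0 + 3·0 − t| / √10 = 4
|t| = 4√10.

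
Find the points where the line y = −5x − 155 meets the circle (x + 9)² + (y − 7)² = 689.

(−34, 15) and (−29, −10)

From the line, y = −5x − 155. Substituting:
26x² + 1638x + 25636 = 0  ⟹  x² + 63x + 986 = 0
x = −29 or x = −34, giving (−29, −10) and (−34, 15).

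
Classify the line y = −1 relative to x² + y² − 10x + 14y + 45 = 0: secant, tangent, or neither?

Substituting the line into the circle gives x² − 10x + 32 = 0.
Discriminant = (−10)² − 4·1·(32) = −28 < 0.
No real roots: the line does not meet the circle.

neither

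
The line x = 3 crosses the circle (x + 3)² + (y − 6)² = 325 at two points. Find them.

(3, −11) and (3, 23)

The line gives x = 3. Substituting into the circle:
y² − 12y − 253 = 0
y = 23 or y = −11, giving (3, 23) and (3, −11).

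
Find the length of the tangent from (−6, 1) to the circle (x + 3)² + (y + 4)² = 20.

√14

The centre is (−3, −4) and r = 2√5. The square of the distance from P to the centre is 9 + 25 = 34.
By the tangent–radius right angle, tangent length = √(|PO|² − r²) = √14.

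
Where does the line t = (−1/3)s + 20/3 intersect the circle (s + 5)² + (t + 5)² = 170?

From the line, t = (20 − s)/3. Substituting:
10s² + 20s − 80 = 0  ⟹  s² + 2s − 8 = 0
s = 2 or s = −4, giving (2, 6) and (−4, 8).

(−4, 8) and (2, 6)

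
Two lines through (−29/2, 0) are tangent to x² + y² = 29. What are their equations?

Let a tangent through (−29/2, 0) have slope m. Its distance from (0, 0) must equal √29:
[m·(29/2) − (0)]² = 29(m² + 1)
25m² − 4 = 0, so m = 2/5 or m = −2/5.
With m = 2/5: 2x − 5y = −29. With m = −2/5: 2x + 5y = −29.

2x − 5y = −29 and 2x + 5y = −29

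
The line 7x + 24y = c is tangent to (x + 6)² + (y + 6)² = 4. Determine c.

For a tangent, require d(centre, line) = r = 2.
|7·(−6) + 24·(−6) − c| / √625 = 2
|c − (−186)| = 2·25, so c = −136 or c = −236.

c = −236 or c = −136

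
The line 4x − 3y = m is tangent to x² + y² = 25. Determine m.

Tangency holds when the distance from the centre (0, 0) to the line equals the radius 5:
|4·0 − 3·0 − m| / √25 = 5
|m| = 5·5, so m = 25 or m = −25.

m = −25 or m = 25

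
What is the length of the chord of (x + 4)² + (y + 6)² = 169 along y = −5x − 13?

From the line, y = −5x − 13. Substituting:
26x² + 78x − 104 = 0  ⟹  x² + 3x − 4 = 0
x = 1 or x = −4, giving (1, −18) and (−4, 7).
Chord length = distance between (1, −18) and (−4, 7) = √650 = 5√26.

5√26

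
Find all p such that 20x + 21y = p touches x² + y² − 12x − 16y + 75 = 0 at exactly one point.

Tangency holds when the distance from the centre (6, 8) to the line equals the radius 5:
|20·6 + 21·8 − p| / √841 = 5
|p − (288)| = 5·29, so p = 433 or p = 143.

p = 143 or p = 433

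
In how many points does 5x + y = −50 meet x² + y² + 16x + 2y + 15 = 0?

2

d² = (5·(−8) + 1·(−1) − (−50))²/26 = 81/26; r² = 50.
Since d² < r², the line cuts the circle twice.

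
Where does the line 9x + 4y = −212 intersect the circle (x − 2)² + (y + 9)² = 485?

(−20, −8) and (−12, −26)

Express y = (−212 − 9x)/4 and substitute into the circle:
97x² + 3104x + 23280 = 0  ⟹  x² + 32x + 240 = 0
x = −12 or x = −20, giving (−12, −26) and (−20, −8).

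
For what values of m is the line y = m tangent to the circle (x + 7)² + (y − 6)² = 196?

m = −8 or m = 20

The line touches the circle iff its distance from (−7, 6) is 14:
|0·(−7) + 1·6 − m| / √1 = 14
|m − (6)| = 14, so m = 20 or m = −8.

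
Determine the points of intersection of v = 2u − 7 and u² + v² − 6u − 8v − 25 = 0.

Express v = 2u − 7 and substitute into the circle:
5u² − 50u + 80 = 0  ⟹  u² − 10u + 16 = 0
u = 8 or u = 2, giving (8, 9) and (2, −3).

(2, −3) and (8, 9)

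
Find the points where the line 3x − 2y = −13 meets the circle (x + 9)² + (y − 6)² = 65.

(−5, −1) and (−1, 5)

Express y = (13 + 3x)/2 and substitute into the circle:
13x² + 78x + 65 = 0  ⟹  x² + 6x + 5 = 0
x = −1 or x = −5, giving (−1, 5) and (−5, −1).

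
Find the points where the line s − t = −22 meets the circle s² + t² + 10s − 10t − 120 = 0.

(−18, 4) and (−4, 18)

Express t = s + 22 and substitute into the circle:
2s² + 44s + 144 = 0  ⟹  s² + 22s + 72 = 0
s = −4 or s = −18, giving (−4, 18) and (−18, 4).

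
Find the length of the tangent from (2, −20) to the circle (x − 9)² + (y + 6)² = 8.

√237

With centre O = (9, −6), |OP|² = 245 and r² = 8.
By the tangent–radius right angle, tangent length = √(|PO|² − r²) = √237.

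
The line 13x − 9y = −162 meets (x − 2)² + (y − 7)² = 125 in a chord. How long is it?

5√10

From the line, y = (162 + 13x)/9. Substituting:
250x² + 2250x = 0  ⟹  x² + 9x = 0
x = 0 or x = −9, giving (0, 18) and (−9, 5).
Chord length = distance between (0, 18) and (−9, 5) = √250 = 5√10.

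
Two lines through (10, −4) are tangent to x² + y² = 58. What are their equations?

Write the tangent as mx − y + (−4 − m·(10)) = 0 and set its distance from the centre to √58:
(−10m − (4))² = 58(m² + 1)
21m² + 40m − 21 = 0, so m = 3/7 or m = −7/3.
With m = 3/7: 3x − 7y = 58. With m = −7/3: 7x + 3y = 58.

3x − 7y = 58 and 7x + 3y = 58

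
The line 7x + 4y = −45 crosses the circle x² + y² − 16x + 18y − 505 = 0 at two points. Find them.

Substitute y = (−45 − 7x)/4:
65x² − 130x − 9295 = 0  ⟹  x² − 2x − 143 = 0
x = 13 or x = −11, giving (13, −34) and (−11, 8).

(−11, 8) and (13, −34)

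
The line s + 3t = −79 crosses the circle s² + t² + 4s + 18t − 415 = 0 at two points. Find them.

From the line, t = (−79 − s)/3. Substituting:
10s² + 140s − 1760 = 0  ⟹  s² + 14s − 176 = 0
s = 8 or s = −22, giving (8, −29) and (−22, −19).

(−22, −19) and (8, −29)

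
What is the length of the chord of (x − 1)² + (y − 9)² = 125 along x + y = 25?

Centre (1, 9), r² = 125. Perpendicular distance d from centre to line = |−15| / √2 = 15/√2.
Half the chord is √(r² − d²) = √(25/2), so the full chord is 5√2.

5√2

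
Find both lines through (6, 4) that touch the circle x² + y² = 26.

Let a tangent through (6, 4) have slope m. Its distance from (0, 0) must equal √26:
(−6m − (−4))² = 26(m² + 1)
5m² − 24m − 5 = 0, so m = −1/5 or m = 5.
With m = −1/5: x + 5y = 26. With m = 5: 5x − y = 26.

x + 5y = 26 and 5x − y = 26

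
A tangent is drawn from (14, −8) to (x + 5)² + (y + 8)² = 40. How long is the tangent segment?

The centre is (−5, −8) and r = 2√10. The square of the distance from P to the centre is 361 + 0 = 361.
By the tangent–radius right angle, tangent length = √(|PO|² − r²) = √321.

√321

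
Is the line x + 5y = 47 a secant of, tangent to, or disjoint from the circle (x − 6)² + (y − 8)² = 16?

d² = (1·6 + 5·8 − (47))²/26 = 1/26; r² = 16.
Since d² < r², the line cuts the circle twice.

secant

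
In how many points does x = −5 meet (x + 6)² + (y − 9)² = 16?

2

Substituting the line into the circle gives y² − 18y + 66 = 0.
Δ = 324 − 264 = 60.
Two real roots: the line is a secant.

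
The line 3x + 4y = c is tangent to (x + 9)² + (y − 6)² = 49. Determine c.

c = −38 or c = 32

For a tangent, require d(centre, line) = r = 7.
|3·(−9) + 4·6 − c| / √25 = 7
|c − (−3)| = 7·5, so c = 32 or c = −38.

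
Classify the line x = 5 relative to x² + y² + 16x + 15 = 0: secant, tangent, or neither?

neither

Substituting the line into the circle gives y² + 120 = 0.
Discriminant = (0)² − 4·1·(120) = −480 < 0.
No real roots: the line does not meet the circle.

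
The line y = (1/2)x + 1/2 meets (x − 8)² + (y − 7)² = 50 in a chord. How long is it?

Substitute y = (1 + x)/2:
5x² − 90x + 225 = 0  ⟹  x² − 18x + 45 = 0
x = 15 or x = 3, giving (15, 8) and (3, 2).
|(15, 8) − (3, 2)| = √((12)² + (6)²) = 6√5.

6√5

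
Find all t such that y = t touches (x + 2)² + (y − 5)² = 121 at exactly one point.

t = −6 or t = 16

For a tangent, require d(centre, line) = r = 11.
|0·(−2) + 1·5 − t| / √1 = 11
|t − (5)| = 11, so t = 16 or t = −6.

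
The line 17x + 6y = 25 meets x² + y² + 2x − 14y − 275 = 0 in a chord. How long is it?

10√13

Substitute y = (25 − 17x)/6:
325x² + 650x − 11375 = 0  ⟹  x² + 2x − 35 = 0
x = 5 or x = −7, giving (5, −10) and (−7, 24).
Chord length = distance between (5, −10) and (−7, 24) = √1300 = 10√13.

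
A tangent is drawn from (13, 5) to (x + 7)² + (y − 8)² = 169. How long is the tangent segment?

Centre (−7, 8), r² = 169. |PO|² = (20)² + (−3)² = 409.
By the tangent–radius right angle, tangent length = √(|PO|² − r²) = √240 = 4√15.

4√15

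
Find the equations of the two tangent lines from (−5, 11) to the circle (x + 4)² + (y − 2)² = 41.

Let a tangent through (−5, 11) have slope m. Its distance from (−4, 2) must equal √41:
(1m − (−9))² = 41(m² + 1)
20m² − 9m − 20 = 0, so m = −4/5 or m = 5/4.
With m = −4/5: 4x + 5y = 35. With m = 5/4: 5x − 4y = −69.

4x + 5y = 35 and 5x − 4y = −69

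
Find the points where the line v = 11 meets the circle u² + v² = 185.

Substitute v = 11:
u² − 64 = 0
u = 8 or u = −8, giving (8, 11) and (−8, 11).

(−8, 11) and (8, 11)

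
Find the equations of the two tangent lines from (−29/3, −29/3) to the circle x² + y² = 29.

Write the tangent as mx − y + (−29/3 − m·(−29/3)) = 0 and set its distance from the centre to √29:
[m·(29/3) − (29/3)]² = 29(m² + 1)
10m² − 29m + 10 = 0, so m = 5/2 or m = 2/5.
Through (−29/3, −29/3) these give 5x − 2y = −29 and 2x − 5y = 29.

5x − 2y = −29 and 2x − 5y = 29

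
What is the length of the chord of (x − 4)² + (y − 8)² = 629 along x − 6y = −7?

Centre (4, 8), r² = 629. Perpendicular distance d from centre to line = |−37| / √37 = 37/√37.
Half the chord is √(r² − d²) = √(592), so the full chord is 8√37.

8√37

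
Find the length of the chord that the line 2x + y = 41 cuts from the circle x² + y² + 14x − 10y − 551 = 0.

10√5

From the line, y = −2x + 41. Substituting:
5x² − 130x + 720 = 0  ⟹  x² − 26x + 144 = 0
x = 18 or x = 8, giving (18, 5) and (8, 25).
Chord length = distance between (18, 5) and (8, 25) = √500 = 10√5.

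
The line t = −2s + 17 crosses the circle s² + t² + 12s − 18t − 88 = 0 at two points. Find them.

Substitute t = −2s + 17:
5s² − 20s − 105 = 0  ⟹  s² − 4s − 21 = 0
s = 7 or s = −3, giving (7, 3) and (−3, 23).

(−3, 23) and (7, 3)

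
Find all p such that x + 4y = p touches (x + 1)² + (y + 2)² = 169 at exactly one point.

p = −9 ± 13√17

Tangency holds when the distance from the centre (−1, −2) to the line equals the radius 13:
|1·(−1) + 4·(−2) − p| / √17 = 13
|p − (−9)| = 13√17.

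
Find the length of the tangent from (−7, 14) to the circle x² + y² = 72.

√173

With centre O = (0, 0), |OP|² = 245 and r² = 72.
Power of the point: PT² = |PO|² − r² = 173, so PT = √173.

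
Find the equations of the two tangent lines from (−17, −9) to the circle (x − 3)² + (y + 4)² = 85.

6x − 7y = −39 and 2x + 9y = −115

Let a tangent through (−17, −9) have slope m. Its distance from (3, −4) must equal √85:
(20m − (5))² = 85(m² + 1)
63m² − 40m − 12 = 0, so m = 6/7 or m = −2/9.
With m = 6/7: 6x − 7y = −39. With m = −2/9: 2x + 9y = −115.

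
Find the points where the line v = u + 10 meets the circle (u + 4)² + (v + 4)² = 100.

(−14, −4) and (−4, 6)

From the line, v = u + 10. Substituting:
2u² + 36u + 112 = 0  ⟹  u² + 18u + 56 = 0
u = −4 or u = −14, giving (−4, 6) and (−14, −4).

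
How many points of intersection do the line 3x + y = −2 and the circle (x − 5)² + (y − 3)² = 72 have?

Substituting the line into the circle gives 10x² + 20x − 22 = 0.
Discriminant = (20)² − 4·10·(−22) = 1280 > 0.
Two real roots: the line is a secant.

2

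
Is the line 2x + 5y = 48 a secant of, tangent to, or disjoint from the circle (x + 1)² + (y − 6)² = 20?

secant

Substituting the line into the circle gives 29x² − 22x − 151 = 0.
Discriminant = (−22)² − 4·29·(−151) = 18000 > 0.
Two real roots: the line is a secant.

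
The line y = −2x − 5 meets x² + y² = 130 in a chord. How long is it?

10√5

Substitute y = −2x − 5:
5x² + 20x − 105 = 0  ⟹  x² + 4x − 21 = 0
x = 3 or x = −7, giving (3, −11) and (−7, 9).
Chord length = distance between (3, −11) and (−7, 9) = √500 = 10√5.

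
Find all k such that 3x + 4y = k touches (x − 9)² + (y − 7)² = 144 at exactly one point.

The line touches the circle iff its distance from (9, 7) is 12:
|3·9 + 4·7 − k| / √25 = 12
|k − (55)| = 12·5, so k = 115 or k = −5.

k = −5 or k = 115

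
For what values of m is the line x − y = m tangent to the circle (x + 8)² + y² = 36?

m = −8 ± 6√2

Tangency holds when the distance from the centre (−8, 0) to the line equals the radius 6:
|1·(−8) − 1·0 − m| / √2 = 6
|m − (−8)| = 6√2.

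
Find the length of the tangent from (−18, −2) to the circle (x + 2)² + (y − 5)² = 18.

√287

Centre (−2, 5), r² = 18. |PO|² = (−16)² + (−7)² = 305.
Power of the point: PT² = |PO|² − r² = 287, so PT = √287.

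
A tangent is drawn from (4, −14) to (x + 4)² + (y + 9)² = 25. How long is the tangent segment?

Centre (−4, −9), r² = 25. |PO|² = (8)² + (−5)² = 89.
Power of the point: PT² = |PO|² − r² = 64, so PT = 8.

8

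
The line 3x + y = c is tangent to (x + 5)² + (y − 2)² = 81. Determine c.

c = −13 ± 9√10

For a tangent, require d(centre, line) = r = 9.
|3·(−5) + 1·2 − c| / √10 = 9
|c − (−13)| = 9√10.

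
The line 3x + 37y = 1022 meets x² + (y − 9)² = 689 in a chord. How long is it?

The distance from (0, 9) to the line is 689/√1378, and r² = 689.
Half the chord is √(r² − d²) = √(689/2), so the full chord is √1378.

√1378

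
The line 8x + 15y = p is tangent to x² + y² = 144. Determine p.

Tangency holds when the distance from the centre (0, 0) to the line equals the radius 12:
|8·0 + 15·0 − p| / √289 = 12
|p| = 12·17, so p = 204 or p = −204.

p = −204 or p = 204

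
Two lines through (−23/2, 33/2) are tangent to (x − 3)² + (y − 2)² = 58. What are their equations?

3x + 7y = 81 and 7x + 3y = −31

Let a tangent through (−23/2, 33/2) have slope m. Its distance from (3, 2) must equal √58:
(29/2m − (−29/2))² = 58(m² + 1)
21m² + 58m + 21 = 0, so m = −3/7 or m = −7/3.
With m = −3/7: 3x + 7y = 81. With m = −7/3: 7x + 3y = −31.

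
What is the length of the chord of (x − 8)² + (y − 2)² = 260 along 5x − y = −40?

Substitute y = 5x + 40:
26x² + 364x + 1248 = 0  ⟹  x² + 14x + 48 = 0
x = −6 or x = −8, giving (−6, 10) and (−8, 0).
Chord length = distance between (−6, 10) and (−8, 0) = √104 = 2√26.

2√26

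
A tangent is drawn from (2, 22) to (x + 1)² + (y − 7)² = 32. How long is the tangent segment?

Centre (−1, 7), r² = 32. |PO|² = (3)² + (15)² = 234.
The tangent meets the radius at right angles, so tangent² = |PO|² − r² = 234 − 32 = 202.

√202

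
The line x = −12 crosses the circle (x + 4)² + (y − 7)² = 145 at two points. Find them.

The line gives x = −12. Substituting into the circle:
y² − 14y − 32 = 0
y = 16 or y = −2, giving (−12, 16) and (−12, −2).

(−12, −2) and (−12, 16)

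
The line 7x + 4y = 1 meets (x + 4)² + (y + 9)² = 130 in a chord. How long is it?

2√65

Substitute y = (1 − 7x)/4:
65x² − 390x − 455 = 0  ⟹  x² − 6x − 7 = 0
x = 7 or x = −1, giving (7, −12) and (−1, 2).
Chord length = distance between (7, −12) and (−1, 2) = √260 = 2√65.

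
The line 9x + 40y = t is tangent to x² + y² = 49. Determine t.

t = −287 or t = 287

For a tangent, require d(centre, line) = r = 7.
|9·0 + 40·0 − t| / √1681 = 7
|t| = 7·41, so t = 287 or t = −287.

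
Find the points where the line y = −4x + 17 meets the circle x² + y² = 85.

From the line, y = −4x + 17. Substituting:
17x² − 136x + 204 = 0  ⟹  x² − 8x + 12 = 0
x = 6 or x = 2, giving (6, −7) and (2, 9).

(2, 9) and (6, −7)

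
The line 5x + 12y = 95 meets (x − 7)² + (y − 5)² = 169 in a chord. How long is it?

26

Express y = (95 − 5x)/12 and substitute into the circle:
169x² − 2366x − 16055 = 0  ⟹  x² − 14x − 95 = 0
x = 19 or x = −5, giving (19, 0) and (−5, 10).
Chord length = distance between (19, 0) and (−5, 10) = √676 = 26.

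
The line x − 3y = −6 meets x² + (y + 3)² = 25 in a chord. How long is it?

The distance from (0, −3) to the line is 15/√10, and r² = 25.
Half the chord is √(r² − d²) = √(5/2), so the full chord is √10.

√10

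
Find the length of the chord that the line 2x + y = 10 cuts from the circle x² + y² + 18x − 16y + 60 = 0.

2√5

Centre (−9, 8), r² = 85. Perpendicular distance d from centre to line = |−20| / √5 = 20/√5.
Half the chord is √(r² − d²) = √(5), so the full chord is 2√5.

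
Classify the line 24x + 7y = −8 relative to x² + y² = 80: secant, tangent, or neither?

Substituting the line into the circle gives 625x² + 384x − 3856 = 0.
Δ = 147456 − (−9640000) = 9787456.
Two real roots: the line is a secant.

secant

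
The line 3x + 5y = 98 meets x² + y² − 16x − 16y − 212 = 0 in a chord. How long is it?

6√34

Substitute y = (98 − 3x)/5:
34x² − 748x − 3536 = 0  ⟹  x² − 22x − 104 = 0
x = 26 or x = −4, giving (26, 4) and (−4, 22).
Chord length = distance between (26, 4) and (−4, 22) = √1224 = 6√34.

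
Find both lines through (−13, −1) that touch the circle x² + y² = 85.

7x − 6y = −85 and 6x + 7y = −85

Write the tangent as mx − y + (−1 − m·(−13)) = 0 and set its distance from the centre to √85:
[m·(13) − (1)]² = 85(m² + 1)
42m² − 13m − 42 = 0, so m = 7/6 or m = −6/7.
Through (−13, −1) these give 7x − 6y = −85 and 6x + 7y = −85.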